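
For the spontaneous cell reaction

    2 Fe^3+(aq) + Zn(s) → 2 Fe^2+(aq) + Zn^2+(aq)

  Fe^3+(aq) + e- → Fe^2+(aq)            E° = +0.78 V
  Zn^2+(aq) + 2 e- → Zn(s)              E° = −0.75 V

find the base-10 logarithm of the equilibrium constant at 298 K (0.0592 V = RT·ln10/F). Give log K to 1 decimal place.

The Fe³⁺/Fe²⁺ couple is reduced (cathode); E°cell = +0.78 − (−0.75) = +1.53 V with n = 2.
At equilibrium E = 0, so log K = nE°cell / 0.0592 = (2)(+1.53) / 0.0592 = 51.7.

log K = 51.7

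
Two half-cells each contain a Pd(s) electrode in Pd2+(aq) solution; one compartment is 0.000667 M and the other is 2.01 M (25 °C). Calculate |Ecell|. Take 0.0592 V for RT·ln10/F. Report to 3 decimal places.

For a concentration cell E°cell = 0, since both electrodes use the same couple.
The compartment with the higher Pd2+(aq) concentration (2.01 M) acts as the cathode; ions are reduced there and produced at the dilute (0.000667 M) anode.
With n = 2, Ecell = −(0.0592/2)·log([dilute]/[conc]) = −(0.0592/2)·log(0.000667/2.01) = +0.103 V.

0.103 V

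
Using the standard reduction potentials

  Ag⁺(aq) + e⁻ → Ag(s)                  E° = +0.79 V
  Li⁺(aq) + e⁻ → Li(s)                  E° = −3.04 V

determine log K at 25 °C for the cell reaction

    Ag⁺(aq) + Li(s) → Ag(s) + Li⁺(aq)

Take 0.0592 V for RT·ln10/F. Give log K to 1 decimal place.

The Ag⁺/Ag couple is reduced (cathode); E°cell = +0.79 − (−3.04) = +3.83 V with n = 1.
At equilibrium E = 0, so log K = nE°cell / 0.0592 = (1)(+3.83) / 0.0592 = 64.7.

log K = 64.7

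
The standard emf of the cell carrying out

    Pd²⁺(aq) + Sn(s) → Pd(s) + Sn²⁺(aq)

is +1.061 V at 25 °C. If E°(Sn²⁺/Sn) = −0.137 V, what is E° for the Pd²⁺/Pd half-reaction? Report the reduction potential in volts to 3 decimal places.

In the reaction as written the Pd²⁺/Pd couple is reduced (cathode) and Sn²⁺/Sn is oxidized (anode), so E°cell = E°(Pd²⁺/Pd) − E°(Sn²⁺/Sn).
E°(Pd²⁺/Pd) = E°cell + E°(anode) = +1.061 + (−0.137) = +0.924 V.

+0.924 V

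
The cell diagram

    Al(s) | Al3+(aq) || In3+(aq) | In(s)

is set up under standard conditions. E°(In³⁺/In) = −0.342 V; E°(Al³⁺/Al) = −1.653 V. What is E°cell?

By convention the left-hand electrode in cell notation is the anode (oxidation) and the right-hand electrode is the cathode (reduction).
E°cell = E°(right) − E°(left) = −0.342 − (−1.653) = +1.311 V.

+1.311 V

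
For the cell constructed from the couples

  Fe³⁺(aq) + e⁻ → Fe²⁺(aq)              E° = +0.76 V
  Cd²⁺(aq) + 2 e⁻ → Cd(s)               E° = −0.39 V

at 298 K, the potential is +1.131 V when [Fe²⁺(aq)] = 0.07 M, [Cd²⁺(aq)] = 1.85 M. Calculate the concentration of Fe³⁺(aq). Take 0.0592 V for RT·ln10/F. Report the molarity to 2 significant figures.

The Fe³⁺/Fe²⁺ couple has the larger reduction potential, so it is the cathode: E°cell = +0.76 − (−0.39) = +1.15 V and n = 2.
From the Nernst equation, log Q = n(E° − E)/0.0592 = 2·(+1.15 − (+1.131))/0.0592 = 0.642.
For 2 Fe³⁺(aq) + Cd(s) → 2 Fe²⁺(aq) + Cd²⁺(aq), the reaction quotient is Q = ([Fe²⁺(aq)]^2·[Cd²⁺(aq)]) / [Fe³⁺(aq)]^2.
Substituting the known concentrations and solving, log [Fe³⁺(aq)] = −1.342 and [Fe³⁺(aq)] = 0.045 M.

0.045 M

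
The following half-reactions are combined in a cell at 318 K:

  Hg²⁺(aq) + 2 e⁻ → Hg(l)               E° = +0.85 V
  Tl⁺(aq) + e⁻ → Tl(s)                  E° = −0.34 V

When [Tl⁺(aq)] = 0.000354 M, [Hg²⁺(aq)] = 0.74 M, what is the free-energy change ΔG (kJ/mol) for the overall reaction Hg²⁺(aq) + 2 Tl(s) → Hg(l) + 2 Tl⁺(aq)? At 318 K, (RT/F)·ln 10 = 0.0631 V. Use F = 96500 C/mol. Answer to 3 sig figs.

With Hg²⁺/Hg reduced at the cathode, E°cell = +0.85 − (−0.34) = +1.19 V and n = 2.
The reaction quotient is [Tl⁺(aq)]^2 / [Hg²⁺(aq)] = 1.69×10^−7; by Nernst, E = +1.19 − (0.0631/2)(−6.771) = +1.4036 V.
ΔG = −nFE = −(2)(96500)(+1.4036) J/mol = −271 kJ/mol.

−271 kJ/mol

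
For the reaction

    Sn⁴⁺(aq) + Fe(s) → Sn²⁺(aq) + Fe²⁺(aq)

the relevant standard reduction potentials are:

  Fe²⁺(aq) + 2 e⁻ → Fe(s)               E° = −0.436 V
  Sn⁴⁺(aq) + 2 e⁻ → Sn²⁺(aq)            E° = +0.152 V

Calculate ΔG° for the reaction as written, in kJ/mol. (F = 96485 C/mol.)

In the reaction as written Sn⁴⁺(aq) is reduced, so the Sn⁴⁺/Sn²⁺ couple is the cathode and Fe²⁺/Fe is the anode.
E°cell = +0.152 − (−0.436) = +0.588 V; balancing electrons gives n = 2.
ΔG° = −nFE°cell = −(2)(96485)(+0.588) J/mol = −113 kJ/mol.

−113 kJ/mol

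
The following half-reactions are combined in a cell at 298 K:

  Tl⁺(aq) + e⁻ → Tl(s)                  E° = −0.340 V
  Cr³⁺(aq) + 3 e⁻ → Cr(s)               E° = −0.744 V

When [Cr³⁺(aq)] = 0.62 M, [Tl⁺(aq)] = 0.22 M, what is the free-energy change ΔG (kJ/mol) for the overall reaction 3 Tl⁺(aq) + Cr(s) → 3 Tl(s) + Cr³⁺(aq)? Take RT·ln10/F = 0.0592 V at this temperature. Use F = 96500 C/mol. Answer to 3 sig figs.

With Tl⁺/Tl reduced at the cathode, E°cell = −0.340 − (−0.744) = +0.404 V and n = 3.
The reaction quotient is [Cr³⁺(aq)] / [Tl⁺(aq)]^3 = 58.2; by Nernst, E = +0.404 − (0.0592/3)(1.765) = +0.3692 V.
Then ΔG = −nFE = −3 × 96500 × +0.3692 J/mol = −107 kJ/mol.

−107 kJ/mol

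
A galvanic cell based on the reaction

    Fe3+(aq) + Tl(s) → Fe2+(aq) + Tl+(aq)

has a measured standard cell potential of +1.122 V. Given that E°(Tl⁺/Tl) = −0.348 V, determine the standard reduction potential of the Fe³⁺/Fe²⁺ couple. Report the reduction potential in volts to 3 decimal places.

+0.774 V

In the reaction as written the Fe³⁺/Fe²⁺ couple is reduced (cathode) and Tl⁺/Tl is oxidized (anode), so E°cell = E°(Fe³⁺/Fe²⁺) − E°(Tl⁺/Tl).
E°(Fe³⁺/Fe²⁺) = E°cell + E°(anode) = +1.122 + (−0.348) = +0.774 V.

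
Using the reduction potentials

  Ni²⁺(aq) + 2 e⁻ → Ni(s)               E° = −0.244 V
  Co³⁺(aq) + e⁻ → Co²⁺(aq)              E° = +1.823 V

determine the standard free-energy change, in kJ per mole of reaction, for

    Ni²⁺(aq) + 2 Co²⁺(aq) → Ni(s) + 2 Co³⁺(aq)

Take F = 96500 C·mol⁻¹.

+399 kJ/mol

In the reaction as written Ni²⁺(aq) is reduced, so the Ni²⁺/Ni couple is the cathode and Co³⁺/Co²⁺ is the anode.
E°cell = −0.244 − (+1.823) = −2.067 V; balancing electrons gives n = 2.
ΔG° = −nFE°cell = −(2)(96500)(−2.067) J/mol = +399 kJ/mol.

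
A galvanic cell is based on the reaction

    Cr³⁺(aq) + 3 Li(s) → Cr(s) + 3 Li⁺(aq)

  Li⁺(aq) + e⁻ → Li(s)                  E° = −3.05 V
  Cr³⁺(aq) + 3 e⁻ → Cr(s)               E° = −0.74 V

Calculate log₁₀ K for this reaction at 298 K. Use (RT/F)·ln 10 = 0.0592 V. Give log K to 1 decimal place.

log K = 117.1

The Cr³⁺/Cr couple is reduced (cathode); E°cell = −0.74 − (−3.05) = +2.31 V with n = 3.
At equilibrium E = 0, so log K = nE°cell / 0.0592 = (3)(+2.31) / 0.0592 = 117.1.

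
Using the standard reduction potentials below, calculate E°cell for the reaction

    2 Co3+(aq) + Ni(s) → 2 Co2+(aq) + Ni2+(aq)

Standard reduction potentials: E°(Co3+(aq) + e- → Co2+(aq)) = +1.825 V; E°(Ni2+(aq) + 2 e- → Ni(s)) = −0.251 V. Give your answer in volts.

+2.076 V

Co3+(aq) gains electrons, so the Co³⁺/Co²⁺ couple is the cathode; the Ni²⁺/Ni couple is the anode.
E°cell = E°(cathode) − E°(anode) = +1.825 − (−0.251) = +2.076 V.
The positive value indicates the reaction is spontaneous as written.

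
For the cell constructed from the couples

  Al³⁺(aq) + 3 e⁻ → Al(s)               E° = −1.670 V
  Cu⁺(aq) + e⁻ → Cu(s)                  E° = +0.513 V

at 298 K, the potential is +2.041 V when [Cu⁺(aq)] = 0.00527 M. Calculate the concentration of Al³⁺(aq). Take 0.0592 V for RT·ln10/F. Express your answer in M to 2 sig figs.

2.3 M

Cu⁺/Cu is the cathode (higher E°); E°cell = +0.513 − (−1.670) = +2.183 V with n = 3.
Since E = E° − (0.0592/n)·log Q, log Q = n(E° − E)/0.0592 = 7.196.
For 3 Cu⁺(aq) + Al(s) → 3 Cu(s) + Al³⁺(aq), the reaction quotient is Q = [Al³⁺(aq)] / [Cu⁺(aq)]^3.
Solving for the unknown gives log [Al³⁺(aq)] = 0.361, so [Al³⁺(aq)] ≈ 2.3 M.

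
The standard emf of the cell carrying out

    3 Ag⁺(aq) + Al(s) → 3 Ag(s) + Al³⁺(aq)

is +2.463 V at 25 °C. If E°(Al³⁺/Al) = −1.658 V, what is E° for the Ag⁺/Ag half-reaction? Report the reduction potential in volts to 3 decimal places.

In the reaction as written the Ag⁺/Ag couple is reduced (cathode) and Al³⁺/Al is oxidized (anode), so E°cell = E°(Ag⁺/Ag) − E°(Al³⁺/Al).
E°(Ag⁺/Ag) = E°cell + E°(anode) = +2.463 + (−1.658) = +0.805 V.

+0.805 V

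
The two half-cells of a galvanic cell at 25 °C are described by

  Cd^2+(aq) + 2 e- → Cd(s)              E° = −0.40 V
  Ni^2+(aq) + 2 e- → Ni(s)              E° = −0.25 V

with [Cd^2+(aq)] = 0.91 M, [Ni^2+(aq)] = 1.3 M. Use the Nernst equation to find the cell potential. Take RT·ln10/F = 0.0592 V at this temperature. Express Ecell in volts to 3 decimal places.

The Ni²⁺/Ni couple has the more positive E°, so it is the cathode; Cd²⁺/Cd is the anode.
E°cell = −0.25 − (−0.40) = +0.15 V, with n = 2 electrons transferred.
Balancing gives Ni^2+(aq) + Cd(s) → Ni(s) + Cd^2+(aq); hence Q = [Cd^2+(aq)] / [Ni^2+(aq)] = 0.7 (log Q = −0.155).
By the Nernst equation, E = +0.15 − (0.0592/2)·(−0.155) = +0.155 V.

+0.155 V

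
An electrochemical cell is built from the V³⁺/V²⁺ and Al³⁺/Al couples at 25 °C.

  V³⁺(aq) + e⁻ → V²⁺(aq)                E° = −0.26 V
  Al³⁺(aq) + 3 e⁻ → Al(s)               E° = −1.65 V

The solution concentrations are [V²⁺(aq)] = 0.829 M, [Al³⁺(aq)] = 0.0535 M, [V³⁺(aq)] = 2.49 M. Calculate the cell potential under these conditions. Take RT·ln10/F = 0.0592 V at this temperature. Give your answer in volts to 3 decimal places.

+1.443 V

Since E°(V³⁺/V²⁺) > E°(Al³⁺/Al), V³⁺/V²⁺ serves as the cathode.
E°cell = −0.26 − (−1.65) = +1.39 V, with n = 3 electrons transferred.
For the overall reaction 3 V³⁺(aq) + Al(s) → 3 V²⁺(aq) + Al³⁺(aq), Q = ([V²⁺(aq)]^3·[Al³⁺(aq)]) / [V³⁺(aq)]^3 = 0.00197, giving log Q = −2.705.
Applying E = E° − (RT ln10/nF)·log Q gives +1.39 − (0.0592/3)(−2.705) = +1.443 V.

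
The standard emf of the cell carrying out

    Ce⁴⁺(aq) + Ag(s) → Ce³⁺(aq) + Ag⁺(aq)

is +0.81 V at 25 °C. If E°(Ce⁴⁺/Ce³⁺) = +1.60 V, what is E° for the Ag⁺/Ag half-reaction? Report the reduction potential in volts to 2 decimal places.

In the reaction as written the Ce⁴⁺/Ce³⁺ couple is reduced (cathode) and Ag⁺/Ag is oxidized (anode), so E°cell = E°(Ce⁴⁺/Ce³⁺) − E°(Ag⁺/Ag).
E°(Ag⁺/Ag) = E°(cathode) − E°cell = +1.60 − (+0.81) = +0.79 V.

+0.79 V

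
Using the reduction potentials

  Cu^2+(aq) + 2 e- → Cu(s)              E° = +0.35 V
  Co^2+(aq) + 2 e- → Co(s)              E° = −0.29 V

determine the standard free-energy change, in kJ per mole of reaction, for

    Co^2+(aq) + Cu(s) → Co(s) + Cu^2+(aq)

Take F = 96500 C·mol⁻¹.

+124 kJ/mol

In the reaction as written Co^2+(aq) is reduced, so the Co²⁺/Co couple is the cathode and Cu²⁺/Cu is the anode.
E°cell = −0.29 − (+0.35) = −0.64 V; balancing electrons gives n = 2.
ΔG° = −nFE°cell = −(2)(96500)(−0.64) J/mol = +124 kJ/mol.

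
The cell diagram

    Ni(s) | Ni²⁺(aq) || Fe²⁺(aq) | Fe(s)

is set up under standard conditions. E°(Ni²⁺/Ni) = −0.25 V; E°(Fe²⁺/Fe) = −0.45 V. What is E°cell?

By convention the left-hand electrode in cell notation is the anode (oxidation) and the right-hand electrode is the cathode (reduction).
E°cell = E°(right) − E°(left) = −0.45 − (−0.25) = −0.20 V.
The negative sign shows that, as written, the cell would require an external voltage to drive the reaction.

−0.20 V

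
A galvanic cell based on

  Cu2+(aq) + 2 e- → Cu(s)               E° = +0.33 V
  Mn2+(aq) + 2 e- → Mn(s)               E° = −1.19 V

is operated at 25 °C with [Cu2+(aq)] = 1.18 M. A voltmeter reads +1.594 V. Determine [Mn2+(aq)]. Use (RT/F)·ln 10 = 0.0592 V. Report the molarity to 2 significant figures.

0.0037 M

With Cu²⁺/Cu at the cathode and Mn²⁺/Mn at the anode, E°cell = +0.33 − (−1.19) = +1.52 V (n = 2).
From the Nernst equation, log Q = n(E° − E)/0.0592 = 2·(+1.52 − (+1.594))/0.0592 = −2.500.
For Cu2+(aq) + Mn(s) → Cu(s) + Mn2+(aq), the reaction quotient is Q = [Mn2+(aq)] / [Cu2+(aq)].
Isolating [Mn2+(aq)] in Q = 10^{−2.500} yields log [Mn2+(aq)] = −2.428, i.e. 0.0037 M.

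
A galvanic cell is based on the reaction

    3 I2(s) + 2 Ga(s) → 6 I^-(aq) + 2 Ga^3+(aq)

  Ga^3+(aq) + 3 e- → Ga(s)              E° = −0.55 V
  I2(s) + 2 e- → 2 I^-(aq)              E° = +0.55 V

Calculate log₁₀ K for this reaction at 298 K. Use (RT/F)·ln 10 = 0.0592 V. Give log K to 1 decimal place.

log K = 111.5

The I₂/I⁻ couple is reduced (cathode); E°cell = +0.55 − (−0.55) = +1.10 V with n = 6.
At equilibrium E = 0, so log K = nE°cell / 0.0592 = (6)(+1.10) / 0.0592 = 111.5.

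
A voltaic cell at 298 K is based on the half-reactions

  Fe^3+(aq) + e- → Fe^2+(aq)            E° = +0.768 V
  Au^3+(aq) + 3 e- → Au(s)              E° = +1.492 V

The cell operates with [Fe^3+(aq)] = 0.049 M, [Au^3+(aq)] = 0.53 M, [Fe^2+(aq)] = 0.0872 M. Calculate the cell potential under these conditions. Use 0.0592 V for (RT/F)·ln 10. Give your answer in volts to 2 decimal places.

+0.73 V

The Au³⁺/Au couple has the more positive E°, so it is the cathode; Fe³⁺/Fe²⁺ is the anode.
The standard potential is +1.492 − (+0.768) = +0.724 V and the balanced reaction transfers n = 3 electrons.
Balancing gives Au^3+(aq) + 3 Fe^2+(aq) → Au(s) + 3 Fe^3+(aq); hence Q = [Fe^3+(aq)]^3 / ([Au^3+(aq)]·[Fe^2+(aq)]^3) = 0.335 (log Q = −0.475).
Applying E = E° − (RT ln10/nF)·log Q gives +0.724 − (0.0592/3)(−0.475) = +0.73 V.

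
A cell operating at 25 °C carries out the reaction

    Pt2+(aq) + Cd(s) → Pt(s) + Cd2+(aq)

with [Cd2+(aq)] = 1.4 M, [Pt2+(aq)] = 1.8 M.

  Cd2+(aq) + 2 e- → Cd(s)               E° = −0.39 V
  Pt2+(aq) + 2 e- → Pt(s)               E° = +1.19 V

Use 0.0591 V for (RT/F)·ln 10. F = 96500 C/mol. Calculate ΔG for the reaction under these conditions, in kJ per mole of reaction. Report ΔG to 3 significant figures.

E°cell = +1.19 − (−0.39) = +1.58 V; the balanced reaction transfers n = 2 electrons.
The reaction quotient is [Cd2+(aq)] / [Pt2+(aq)] = 0.778; by Nernst, E = +1.58 − (0.0591/2)(−0.109) = +1.5832 V.
Then ΔG = −nFE = −2 × 96500 × +1.5832 J/mol = −306 kJ/mol.

−306 kJ/mol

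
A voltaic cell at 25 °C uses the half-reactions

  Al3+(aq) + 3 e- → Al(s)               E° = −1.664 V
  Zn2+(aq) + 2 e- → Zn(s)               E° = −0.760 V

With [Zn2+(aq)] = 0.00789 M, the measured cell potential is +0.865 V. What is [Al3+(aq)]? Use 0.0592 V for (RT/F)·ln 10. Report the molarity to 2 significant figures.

0.066 M

Zn²⁺/Zn is the cathode (higher E°); E°cell = −0.760 − (−1.664) = +0.904 V with n = 6.
Rearranging E = E° − (0.0592/n)·log Q gives log Q = 6(+0.904 − (+0.865))/0.0592 = 3.953.
Balancing electrons gives 3 Zn2+(aq) + 2 Al(s) → 3 Zn(s) + 2 Al3+(aq); thus Q = [Al3+(aq)]^2 / [Zn2+(aq)]^3.
Solving for the unknown gives log [Al3+(aq)] = −1.178, so [Al3+(aq)] ≈ 0.066 M.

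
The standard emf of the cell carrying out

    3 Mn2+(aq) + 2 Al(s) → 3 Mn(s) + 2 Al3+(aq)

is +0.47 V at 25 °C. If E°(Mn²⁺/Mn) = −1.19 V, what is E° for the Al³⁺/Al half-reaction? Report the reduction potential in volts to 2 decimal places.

In the reaction as written the Mn²⁺/Mn couple is reduced (cathode) and Al³⁺/Al is oxidized (anode), so E°cell = E°(Mn²⁺/Mn) − E°(Al³⁺/Al).
E°(Al³⁺/Al) = E°(cathode) − E°cell = −1.19 − (+0.47) = −1.66 V.

−1.66 V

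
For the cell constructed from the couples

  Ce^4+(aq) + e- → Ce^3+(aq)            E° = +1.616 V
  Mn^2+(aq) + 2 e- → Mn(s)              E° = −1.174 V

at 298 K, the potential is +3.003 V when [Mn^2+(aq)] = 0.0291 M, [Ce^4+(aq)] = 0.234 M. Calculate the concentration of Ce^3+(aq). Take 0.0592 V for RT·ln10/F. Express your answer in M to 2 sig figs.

0.00035 M

The Ce⁴⁺/Ce³⁺ couple has the larger reduction potential, so it is the cathode: E°cell = +1.616 − (−1.174) = +2.790 V and n = 2.
Since E = E° − (0.0592/n)·log Q, log Q = n(E° − E)/0.0592 = −7.196.
The balanced reaction is 2 Ce^4+(aq) + Mn(s) → 2 Ce^3+(aq) + Mn^2+(aq), so Q = ([Ce^3+(aq)]^2·[Mn^2+(aq)]) / [Ce^4+(aq)]^2.
Solving for the unknown gives log [Ce^3+(aq)] = −3.461, so [Ce^3+(aq)] ≈ 0.00035 M.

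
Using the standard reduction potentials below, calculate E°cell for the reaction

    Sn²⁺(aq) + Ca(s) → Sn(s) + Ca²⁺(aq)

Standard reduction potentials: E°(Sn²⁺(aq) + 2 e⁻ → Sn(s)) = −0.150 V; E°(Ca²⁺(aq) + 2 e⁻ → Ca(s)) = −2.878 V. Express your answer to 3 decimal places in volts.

+2.728 V

In the reaction as written, Sn²⁺(aq) is reduced (cathode) and Ca²⁺(aq) is produced by oxidation at the anode.
E°cell = E°(cathode) − E°(anode) = −0.150 − (−2.878) = +2.728 V.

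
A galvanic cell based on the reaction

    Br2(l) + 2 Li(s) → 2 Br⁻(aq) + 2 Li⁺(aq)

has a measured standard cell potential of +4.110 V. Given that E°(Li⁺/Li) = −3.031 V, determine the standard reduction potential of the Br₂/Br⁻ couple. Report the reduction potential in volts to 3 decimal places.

In the reaction as written the Br₂/Br⁻ couple is reduced (cathode) and Li⁺/Li is oxidized (anode), so E°cell = E°(Br₂/Br⁻) − E°(Li⁺/Li).
E°(Br₂/Br⁻) = E°cell + E°(anode) = +4.110 + (−3.031) = +1.079 V.

+1.079 V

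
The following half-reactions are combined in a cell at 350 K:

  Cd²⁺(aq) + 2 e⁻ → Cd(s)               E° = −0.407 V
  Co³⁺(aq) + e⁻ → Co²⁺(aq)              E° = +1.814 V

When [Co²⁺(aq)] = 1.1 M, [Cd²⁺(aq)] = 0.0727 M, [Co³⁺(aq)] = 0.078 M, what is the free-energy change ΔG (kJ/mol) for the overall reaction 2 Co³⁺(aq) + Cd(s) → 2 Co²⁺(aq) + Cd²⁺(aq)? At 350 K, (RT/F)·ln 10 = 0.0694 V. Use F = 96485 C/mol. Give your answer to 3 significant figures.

E°cell = +1.814 − (−0.407) = +2.221 V; the balanced reaction transfers n = 2 electrons.
Q = ([Co²⁺(aq)]^2·[Cd²⁺(aq)]) / [Co³⁺(aq)]^2 = 14.5, so log Q = 1.160 and E = +2.221 − (0.0694/2)(1.160) = +2.1807 V.
Then ΔG = −nFE = −2 × 96485 × +2.1807 J/mol = −421 kJ/mol.

−421 kJ/mol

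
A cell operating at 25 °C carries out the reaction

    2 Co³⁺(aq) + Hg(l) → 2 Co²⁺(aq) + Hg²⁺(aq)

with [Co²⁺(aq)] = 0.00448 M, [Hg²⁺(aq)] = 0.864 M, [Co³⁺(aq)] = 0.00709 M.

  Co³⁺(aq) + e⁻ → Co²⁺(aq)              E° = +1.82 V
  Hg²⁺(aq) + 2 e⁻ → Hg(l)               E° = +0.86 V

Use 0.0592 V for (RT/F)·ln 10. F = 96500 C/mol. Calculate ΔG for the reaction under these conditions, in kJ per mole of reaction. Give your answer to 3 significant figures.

−188 kJ/mol

With Co³⁺/Co²⁺ reduced at the cathode, E°cell = +1.82 − (+0.86) = +0.96 V and n = 2.
Q = ([Co²⁺(aq)]^2·[Hg²⁺(aq)]) / [Co³⁺(aq)]^2 = 0.345, so log Q = −0.462 and E = +0.96 − (0.0592/2)(−0.462) = +0.9737 V.
Then ΔG = −nFE = −2 × 96500 × +0.9737 J/mol = −188 kJ/mol.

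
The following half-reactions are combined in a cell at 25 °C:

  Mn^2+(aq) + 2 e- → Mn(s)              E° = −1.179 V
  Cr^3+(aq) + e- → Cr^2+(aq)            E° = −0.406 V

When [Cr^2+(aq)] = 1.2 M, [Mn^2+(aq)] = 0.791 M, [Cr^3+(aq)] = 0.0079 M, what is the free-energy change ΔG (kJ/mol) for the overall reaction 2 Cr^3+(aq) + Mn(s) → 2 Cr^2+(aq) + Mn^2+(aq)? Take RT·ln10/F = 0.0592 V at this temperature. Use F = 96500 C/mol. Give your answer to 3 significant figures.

−125 kJ/mol

E°cell = −0.406 − (−1.179) = +0.773 V; the balanced reaction transfers n = 2 electrons.
Here Q = ([Cr^2+(aq)]^2·[Mn^2+(aq)]) / [Cr^3+(aq)]^2 = 1.83×10^4 (log Q = 4.261), giving E = +0.773 − (0.0592/2)·(4.261) = +0.6469 V.
ΔG = −nFE = −(2)(96500)(+0.6469) J/mol = −125 kJ/mol.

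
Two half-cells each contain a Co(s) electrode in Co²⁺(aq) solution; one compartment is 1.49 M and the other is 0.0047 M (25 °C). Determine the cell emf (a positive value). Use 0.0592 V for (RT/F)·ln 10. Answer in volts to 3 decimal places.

For a concentration cell E°cell = 0, since both electrodes use the same couple.
The compartment with the higher Co²⁺(aq) concentration (1.49 M) acts as the cathode; ions are reduced there and produced at the dilute (0.0047 M) anode.
With n = 2, Ecell = −(0.0592/2)·log([dilute]/[conc]) = −(0.0592/2)·log(0.0047/1.49) = +0.074 V.

0.074 V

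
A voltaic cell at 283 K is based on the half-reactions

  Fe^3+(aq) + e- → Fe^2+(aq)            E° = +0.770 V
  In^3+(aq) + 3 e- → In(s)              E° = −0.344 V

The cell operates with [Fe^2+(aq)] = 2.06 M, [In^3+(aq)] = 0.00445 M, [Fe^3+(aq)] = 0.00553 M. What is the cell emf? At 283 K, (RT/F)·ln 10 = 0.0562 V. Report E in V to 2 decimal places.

The Fe³⁺/Fe²⁺ couple has the more positive E°, so it is the cathode; In³⁺/In is the anode.
E°cell = +0.770 − (−0.344) = +1.114 V, with n = 3 electrons transferred.
For the overall reaction 3 Fe^3+(aq) + In(s) → 3 Fe^2+(aq) + In^3+(aq), Q = ([Fe^2+(aq)]^3·[In^3+(aq)]) / [Fe^3+(aq)]^3 = 2.3×10^5, giving log Q = 5.362.
By the Nernst equation, E = +1.114 − (0.0562/3)·(5.362) = +1.01 V.

+1.01 V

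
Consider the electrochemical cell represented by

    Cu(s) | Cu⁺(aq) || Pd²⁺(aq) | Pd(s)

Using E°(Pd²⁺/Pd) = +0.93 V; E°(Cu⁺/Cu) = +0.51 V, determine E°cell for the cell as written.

+0.42 V

By convention the left-hand electrode in cell notation is the anode (oxidation) and the right-hand electrode is the cathode (reduction).
E°cell = E°(right) − E°(left) = +0.93 − (+0.51) = +0.42 V.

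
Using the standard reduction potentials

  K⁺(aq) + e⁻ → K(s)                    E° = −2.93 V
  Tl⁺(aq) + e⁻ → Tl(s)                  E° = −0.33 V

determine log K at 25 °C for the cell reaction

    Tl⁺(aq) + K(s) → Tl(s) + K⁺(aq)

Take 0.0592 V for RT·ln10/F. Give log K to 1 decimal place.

The Tl⁺/Tl couple is reduced (cathode); E°cell = −0.33 − (−2.93) = +2.60 V with n = 1.
At equilibrium E = 0, so log K = nE°cell / 0.0592 = (1)(+2.60) / 0.0592 = 43.9.

log K = 43.9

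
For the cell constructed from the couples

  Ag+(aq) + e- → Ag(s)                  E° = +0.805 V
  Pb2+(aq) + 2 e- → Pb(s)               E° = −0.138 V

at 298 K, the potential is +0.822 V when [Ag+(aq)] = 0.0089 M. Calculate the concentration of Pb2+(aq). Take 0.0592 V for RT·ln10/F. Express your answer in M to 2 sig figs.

With Ag⁺/Ag at the cathode and Pb²⁺/Pb at the anode, E°cell = +0.805 − (−0.138) = +0.943 V (n = 2).
Since E = E° − (0.0592/n)·log Q, log Q = n(E° − E)/0.0592 = 4.088.
The balanced reaction is 2 Ag+(aq) + Pb(s) → 2 Ag(s) + Pb2+(aq), so Q = [Pb2+(aq)] / [Ag+(aq)]^2.
Isolating [Pb2+(aq)] in Q = 10^{4.088} yields log [Pb2+(aq)] = −0.013, i.e. 0.97 M.

0.97 M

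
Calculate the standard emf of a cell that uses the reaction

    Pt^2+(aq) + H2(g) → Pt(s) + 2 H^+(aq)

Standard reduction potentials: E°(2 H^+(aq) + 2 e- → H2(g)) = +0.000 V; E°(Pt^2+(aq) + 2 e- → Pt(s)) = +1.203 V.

+1.203 V

In the reaction as written, Pt^2+(aq) is reduced (cathode) and H^+(aq) is produced by oxidation at the anode.
E°cell = E°(cathode) − E°(anode) = +1.203 − (+0.000) = +1.203 V.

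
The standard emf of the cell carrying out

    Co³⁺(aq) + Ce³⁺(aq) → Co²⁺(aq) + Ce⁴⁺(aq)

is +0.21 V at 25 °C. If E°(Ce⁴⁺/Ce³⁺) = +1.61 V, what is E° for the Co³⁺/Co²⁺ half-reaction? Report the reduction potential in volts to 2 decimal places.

+1.82 V

In the reaction as written the Co³⁺/Co²⁺ couple is reduced (cathode) and Ce⁴⁺/Ce³⁺ is oxidized (anode), so E°cell = E°(Co³⁺/Co²⁺) − E°(Ce⁴⁺/Ce³⁺).
E°(Co³⁺/Co²⁺) = E°cell + E°(anode) = +0.21 + (+1.61) = +1.82 V.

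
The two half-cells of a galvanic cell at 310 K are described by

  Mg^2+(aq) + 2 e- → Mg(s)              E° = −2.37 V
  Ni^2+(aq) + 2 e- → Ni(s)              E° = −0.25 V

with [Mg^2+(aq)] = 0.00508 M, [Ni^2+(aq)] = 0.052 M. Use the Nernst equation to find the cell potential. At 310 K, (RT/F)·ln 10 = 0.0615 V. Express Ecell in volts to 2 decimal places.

Since E°(Ni²⁺/Ni) > E°(Mg²⁺/Mg), Ni²⁺/Ni serves as the cathode.
E°cell = E°cat − E°an = −0.25 − (−2.37) = +2.12 V; n = 2.
The balanced reaction is Ni^2+(aq) + Mg(s) → Ni(s) + Mg^2+(aq), so Q = [Mg^2+(aq)] / [Ni^2+(aq)] = 0.0977 and log Q = −1.010.
E = E° − (0.0615/n)·log Q = +2.12 − (0.0615/2)(−1.010) = +2.15 V.

+2.15 V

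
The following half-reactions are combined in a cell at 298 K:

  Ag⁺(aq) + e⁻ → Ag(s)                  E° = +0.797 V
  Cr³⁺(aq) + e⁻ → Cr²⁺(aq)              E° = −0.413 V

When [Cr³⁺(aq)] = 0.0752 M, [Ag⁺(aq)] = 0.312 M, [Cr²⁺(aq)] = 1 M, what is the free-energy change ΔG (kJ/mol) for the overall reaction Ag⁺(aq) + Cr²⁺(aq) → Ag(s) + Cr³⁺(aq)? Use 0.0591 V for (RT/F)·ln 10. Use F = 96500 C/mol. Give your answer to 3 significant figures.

−120 kJ/mol

With Ag⁺/Ag reduced at the cathode, E°cell = +0.797 − (−0.413) = +1.210 V and n = 1.
The reaction quotient is [Cr³⁺(aq)] / ([Ag⁺(aq)]·[Cr²⁺(aq)]) = 0.241; by Nernst, E = +1.210 − (0.0591/1)(−0.618) = +1.2465 V.
ΔG = −nFE = −(1)(96500)(+1.2465) J/mol = −120 kJ/mol.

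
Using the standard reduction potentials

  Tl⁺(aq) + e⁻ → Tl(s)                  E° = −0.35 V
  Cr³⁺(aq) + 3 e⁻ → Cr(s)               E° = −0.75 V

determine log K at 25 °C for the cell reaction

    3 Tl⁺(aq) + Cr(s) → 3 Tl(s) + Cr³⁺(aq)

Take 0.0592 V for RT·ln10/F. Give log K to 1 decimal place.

log K = 20.3

The Tl⁺/Tl couple is reduced (cathode); E°cell = −0.35 − (−0.75) = +0.40 V with n = 3.
At equilibrium E = 0, so log K = nE°cell / 0.0592 = (3)(+0.40) / 0.0592 = 20.3.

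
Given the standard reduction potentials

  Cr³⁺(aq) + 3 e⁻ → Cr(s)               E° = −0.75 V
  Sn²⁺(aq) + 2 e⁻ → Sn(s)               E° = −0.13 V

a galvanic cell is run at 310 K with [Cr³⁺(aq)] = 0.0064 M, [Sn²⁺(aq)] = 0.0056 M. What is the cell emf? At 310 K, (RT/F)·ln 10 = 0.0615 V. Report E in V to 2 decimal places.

The Sn²⁺/Sn couple has the more positive E°, so it is the cathode; Cr³⁺/Cr is the anode.
E°cell = E°cat − E°an = −0.13 − (−0.75) = +0.62 V; n = 6.
The balanced reaction is 3 Sn²⁺(aq) + 2 Cr(s) → 3 Sn(s) + 2 Cr³⁺(aq), so Q = [Cr³⁺(aq)]^2 / [Sn²⁺(aq)]^3 = 233 and log Q = 2.368.
E = E° − (0.0615/n)·log Q = +0.62 − (0.0615/6)(2.368) = +0.60 V.

+0.60 V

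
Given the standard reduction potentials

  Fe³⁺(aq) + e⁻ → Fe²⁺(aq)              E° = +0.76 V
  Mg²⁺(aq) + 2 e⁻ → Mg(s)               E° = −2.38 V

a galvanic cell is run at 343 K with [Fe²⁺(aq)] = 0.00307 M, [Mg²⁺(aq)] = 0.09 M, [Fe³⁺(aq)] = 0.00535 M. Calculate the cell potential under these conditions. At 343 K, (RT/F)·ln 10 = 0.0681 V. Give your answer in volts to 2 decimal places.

+3.19 V

Since E°(Fe³⁺/Fe²⁺) > E°(Mg²⁺/Mg), Fe³⁺/Fe²⁺ serves as the cathode.
E°cell = +0.76 − (−2.38) = +3.14 V, with n = 2 electrons transferred.
The balanced reaction is 2 Fe³⁺(aq) + Mg(s) → 2 Fe²⁺(aq) + Mg²⁺(aq), so Q = ([Fe²⁺(aq)]^2·[Mg²⁺(aq)]) / [Fe³⁺(aq)]^2 = 0.0296 and log Q = −1.528.
E = E° − (0.0681/n)·log Q = +3.14 − (0.0681/2)(−1.528) = +3.19 V.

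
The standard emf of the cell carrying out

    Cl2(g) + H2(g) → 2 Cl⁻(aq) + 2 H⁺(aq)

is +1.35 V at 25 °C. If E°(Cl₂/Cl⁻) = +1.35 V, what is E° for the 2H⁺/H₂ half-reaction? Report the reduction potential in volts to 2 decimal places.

+0.00 V

In the reaction as written the Cl₂/Cl⁻ couple is reduced (cathode) and 2H⁺/H₂ is oxidized (anode), so E°cell = E°(Cl₂/Cl⁻) − E°(2H⁺/H₂).
E°(2H⁺/H₂) = E°(cathode) − E°cell = +1.35 − (+1.35) = +0.00 V.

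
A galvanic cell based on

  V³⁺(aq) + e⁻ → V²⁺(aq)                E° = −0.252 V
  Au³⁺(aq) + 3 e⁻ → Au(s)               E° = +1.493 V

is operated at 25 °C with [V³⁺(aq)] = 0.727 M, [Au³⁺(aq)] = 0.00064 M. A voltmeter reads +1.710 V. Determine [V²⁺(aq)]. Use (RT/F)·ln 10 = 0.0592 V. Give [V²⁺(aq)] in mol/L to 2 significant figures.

2.2 M

Au³⁺/Au is the cathode (higher E°); E°cell = +1.493 − (−0.252) = +1.745 V with n = 3.
Since E = E° − (0.0592/n)·log Q, log Q = n(E° − E)/0.0592 = 1.774.
The balanced reaction is Au³⁺(aq) + 3 V²⁺(aq) → Au(s) + 3 V³⁺(aq), so Q = [V³⁺(aq)]^3 / ([Au³⁺(aq)]·[V²⁺(aq)]^3).
Solving for the unknown gives log [V²⁺(aq)] = 0.335, so [V²⁺(aq)] ≈ 2.2 M.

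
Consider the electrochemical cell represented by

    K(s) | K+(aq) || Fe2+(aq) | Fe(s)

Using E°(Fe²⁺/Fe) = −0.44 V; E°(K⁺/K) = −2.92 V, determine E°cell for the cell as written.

By convention the left-hand electrode in cell notation is the anode (oxidation) and the right-hand electrode is the cathode (reduction).
E°cell = E°(right) − E°(left) = −0.44 − (−2.92) = +2.48 V.

+2.48 V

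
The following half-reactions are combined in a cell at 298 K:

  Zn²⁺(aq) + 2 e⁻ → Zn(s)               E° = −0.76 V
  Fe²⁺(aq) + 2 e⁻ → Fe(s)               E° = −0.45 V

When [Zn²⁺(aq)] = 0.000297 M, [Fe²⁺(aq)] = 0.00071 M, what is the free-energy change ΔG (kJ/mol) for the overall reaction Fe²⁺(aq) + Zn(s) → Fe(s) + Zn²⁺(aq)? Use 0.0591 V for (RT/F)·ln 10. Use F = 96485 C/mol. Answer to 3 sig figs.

With Fe²⁺/Fe reduced at the cathode, E°cell = −0.45 − (−0.76) = +0.31 V and n = 2.
The reaction quotient is [Zn²⁺(aq)] / [Fe²⁺(aq)] = 0.418; by Nernst, E = +0.31 − (0.0591/2)(−0.379) = +0.3212 V.
Finally ΔG = −nFE = −(2)(96485 C/mol)(+0.3212 V) = −62.0 kJ/mol.

−62.0 kJ/mol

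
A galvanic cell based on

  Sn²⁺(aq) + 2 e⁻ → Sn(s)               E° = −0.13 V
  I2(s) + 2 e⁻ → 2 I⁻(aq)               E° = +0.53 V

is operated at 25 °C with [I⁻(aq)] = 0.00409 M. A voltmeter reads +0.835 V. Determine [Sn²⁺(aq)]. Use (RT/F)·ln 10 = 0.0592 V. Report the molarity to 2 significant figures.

0.073 M

I₂/I⁻ is the cathode (higher E°); E°cell = +0.53 − (−0.13) = +0.66 V with n = 2.
From the Nernst equation, log Q = n(E° − E)/0.0592 = 2·(+0.66 − (+0.835))/0.0592 = −5.912.
The balanced reaction is I2(s) + Sn(s) → 2 I⁻(aq) + Sn²⁺(aq), so Q = [I⁻(aq)]^2·[Sn²⁺(aq)].
Substituting the known concentrations and solving, log [Sn²⁺(aq)] = −1.135 and [Sn²⁺(aq)] = 0.073 M.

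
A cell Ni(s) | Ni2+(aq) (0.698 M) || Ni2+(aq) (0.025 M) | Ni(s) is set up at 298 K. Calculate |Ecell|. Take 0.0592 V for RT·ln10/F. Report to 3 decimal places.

0.043 V

For a concentration cell E°cell = 0, since both electrodes use the same couple.
The compartment with the higher Ni2+(aq) concentration (0.698 M) acts as the cathode; ions are reduced there and produced at the dilute (0.025 M) anode.
With n = 2, Ecell = −(0.0592/2)·log([dilute]/[conc]) = −(0.0592/2)·log(0.025/0.698) = +0.043 V.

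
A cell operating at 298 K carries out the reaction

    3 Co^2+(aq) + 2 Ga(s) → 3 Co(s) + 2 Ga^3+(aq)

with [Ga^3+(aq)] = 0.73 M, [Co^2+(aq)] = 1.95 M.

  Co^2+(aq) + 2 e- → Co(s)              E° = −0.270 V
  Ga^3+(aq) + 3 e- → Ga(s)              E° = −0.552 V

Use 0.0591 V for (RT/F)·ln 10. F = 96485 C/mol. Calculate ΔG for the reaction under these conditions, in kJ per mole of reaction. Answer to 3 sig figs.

With Co²⁺/Co reduced at the cathode, E°cell = −0.270 − (−0.552) = +0.282 V and n = 6.
Here Q = [Ga^3+(aq)]^2 / [Co^2+(aq)]^3 = 0.0719 (log Q = −1.143), giving E = +0.282 − (0.0591/6)·(−1.143) = +0.2933 V.
ΔG = −nFE = −(6)(96485)(+0.2933) J/mol = −170 kJ/mol.

−170 kJ/mol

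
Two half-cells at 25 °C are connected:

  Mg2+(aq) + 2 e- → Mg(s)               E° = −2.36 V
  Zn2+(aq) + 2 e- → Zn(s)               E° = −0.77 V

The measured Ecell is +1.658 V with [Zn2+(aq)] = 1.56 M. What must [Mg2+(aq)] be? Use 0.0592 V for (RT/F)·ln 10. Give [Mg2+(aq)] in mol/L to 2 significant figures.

With Zn²⁺/Zn at the cathode and Mg²⁺/Mg at the anode, E°cell = −0.77 − (−2.36) = +1.59 V (n = 2).
Rearranging E = E° − (0.0592/n)·log Q gives log Q = 2(+1.59 − (+1.658))/0.0592 = −2.297.
For Zn2+(aq) + Mg(s) → Zn(s) + Mg2+(aq), the reaction quotient is Q = [Mg2+(aq)] / [Zn2+(aq)].
Isolating [Mg2+(aq)] in Q = 10^{−2.297} yields log [Mg2+(aq)] = −2.104, i.e. 0.0079 M.

0.0079 M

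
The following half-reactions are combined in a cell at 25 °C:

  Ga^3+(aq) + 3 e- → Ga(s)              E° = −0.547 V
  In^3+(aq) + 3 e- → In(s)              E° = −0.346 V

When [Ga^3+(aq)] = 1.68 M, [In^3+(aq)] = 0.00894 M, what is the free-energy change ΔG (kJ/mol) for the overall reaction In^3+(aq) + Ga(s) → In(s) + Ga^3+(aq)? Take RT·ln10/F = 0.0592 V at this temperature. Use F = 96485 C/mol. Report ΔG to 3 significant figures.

−45.2 kJ/mol

With In³⁺/In reduced at the cathode, E°cell = −0.346 − (−0.547) = +0.201 V and n = 3.
The reaction quotient is [Ga^3+(aq)] / [In^3+(aq)] = 188; by Nernst, E = +0.201 − (0.0592/3)(2.274) = +0.1561 V.
Then ΔG = −nFE = −3 × 96485 × +0.1561 J/mol = −45.2 kJ/mol.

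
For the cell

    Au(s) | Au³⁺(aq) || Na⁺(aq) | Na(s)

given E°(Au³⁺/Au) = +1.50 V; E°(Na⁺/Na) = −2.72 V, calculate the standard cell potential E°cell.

By convention the left-hand electrode in cell notation is the anode (oxidation) and the right-hand electrode is the cathode (reduction).
E°cell = E°(right) − E°(left) = −2.72 − (+1.50) = −4.22 V.
The negative sign shows that, as written, the cell would require an external voltage to drive the reaction.

−4.22 V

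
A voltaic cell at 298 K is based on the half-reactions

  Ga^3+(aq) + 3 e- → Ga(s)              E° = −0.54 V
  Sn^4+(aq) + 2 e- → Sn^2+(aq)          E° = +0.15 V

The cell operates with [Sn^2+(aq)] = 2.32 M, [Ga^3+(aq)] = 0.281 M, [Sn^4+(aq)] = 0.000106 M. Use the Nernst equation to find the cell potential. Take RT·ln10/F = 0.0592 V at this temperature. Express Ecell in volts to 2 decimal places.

+0.57 V

Since E°(Sn⁴⁺/Sn²⁺) > E°(Ga³⁺/Ga), Sn⁴⁺/Sn²⁺ serves as the cathode.
The standard potential is +0.15 − (−0.54) = +0.69 V and the balanced reaction transfers n = 6 electrons.
Balancing gives 3 Sn^4+(aq) + 2 Ga(s) → 3 Sn^2+(aq) + 2 Ga^3+(aq); hence Q = ([Sn^2+(aq)]^3·[Ga^3+(aq)]^2) / [Sn^4+(aq)]^3 = 8.28×10^11 (log Q = 11.918).
By the Nernst equation, E = +0.69 − (0.0592/6)·(11.918) = +0.57 V.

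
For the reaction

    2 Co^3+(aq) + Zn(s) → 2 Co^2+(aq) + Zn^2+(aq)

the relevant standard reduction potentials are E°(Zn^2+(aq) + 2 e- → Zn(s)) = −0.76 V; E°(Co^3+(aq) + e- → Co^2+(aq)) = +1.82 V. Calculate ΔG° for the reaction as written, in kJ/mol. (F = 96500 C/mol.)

In the reaction as written Co^3+(aq) is reduced, so the Co³⁺/Co²⁺ couple is the cathode and Zn²⁺/Zn is the anode.
E°cell = +1.82 − (−0.76) = +2.58 V; balancing electrons gives n = 2.
ΔG° = −nFE°cell = −(2)(96500)(+2.58) J/mol = −498 kJ/mol.

−498 kJ/mol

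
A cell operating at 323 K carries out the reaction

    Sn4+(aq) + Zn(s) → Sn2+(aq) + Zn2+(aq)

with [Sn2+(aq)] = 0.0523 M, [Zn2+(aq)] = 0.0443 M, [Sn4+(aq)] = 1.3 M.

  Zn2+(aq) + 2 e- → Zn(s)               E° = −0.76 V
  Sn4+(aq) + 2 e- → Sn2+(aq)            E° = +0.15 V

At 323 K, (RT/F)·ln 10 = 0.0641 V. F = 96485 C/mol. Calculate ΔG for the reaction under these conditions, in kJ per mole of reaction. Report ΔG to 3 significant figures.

E°cell = +0.15 − (−0.76) = +0.91 V; the balanced reaction transfers n = 2 electrons.
Q = ([Sn2+(aq)]·[Zn2+(aq)]) / [Sn4+(aq)] = 0.00178, so log Q = −2.749 and E = +0.91 − (0.0641/2)(−2.749) = +0.9981 V.
Finally ΔG = −nFE = −(2)(96485 C/mol)(+0.9981 V) = −193 kJ/mol.

−193 kJ/mol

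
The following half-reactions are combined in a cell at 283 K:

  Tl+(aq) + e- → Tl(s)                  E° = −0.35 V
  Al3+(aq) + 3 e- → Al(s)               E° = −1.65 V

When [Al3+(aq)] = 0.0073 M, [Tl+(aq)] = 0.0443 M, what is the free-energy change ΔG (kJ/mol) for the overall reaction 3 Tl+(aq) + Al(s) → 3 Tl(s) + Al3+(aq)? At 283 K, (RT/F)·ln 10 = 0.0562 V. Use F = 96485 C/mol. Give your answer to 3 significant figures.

−366 kJ/mol

E°cell = −0.35 − (−1.65) = +1.30 V; the balanced reaction transfers n = 3 electrons.
Here Q = [Al3+(aq)] / [Tl+(aq)]^3 = 84 (log Q = 1.924), giving E = +1.30 − (0.0562/3)·(1.924) = +1.2640 V.
Finally ΔG = −nFE = −(3)(96485 C/mol)(+1.2640 V) = −366 kJ/mol.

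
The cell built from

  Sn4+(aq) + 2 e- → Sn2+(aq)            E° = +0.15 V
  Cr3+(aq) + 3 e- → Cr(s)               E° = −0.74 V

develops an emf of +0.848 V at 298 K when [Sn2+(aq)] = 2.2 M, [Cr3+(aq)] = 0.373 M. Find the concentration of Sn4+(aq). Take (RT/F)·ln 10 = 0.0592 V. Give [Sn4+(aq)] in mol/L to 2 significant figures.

0.043 M

Sn⁴⁺/Sn²⁺ is the cathode (higher E°); E°cell = +0.15 − (−0.74) = +0.89 V with n = 6.
Rearranging E = E° − (0.0592/n)·log Q gives log Q = 6(+0.89 − (+0.848))/0.0592 = 4.257.
Balancing electrons gives 3 Sn4+(aq) + 2 Cr(s) → 3 Sn2+(aq) + 2 Cr3+(aq); thus Q = ([Sn2+(aq)]^3·[Cr3+(aq)]^2) / [Sn4+(aq)]^3.
Isolating [Sn4+(aq)] in Q = 10^{4.257} yields log [Sn4+(aq)] = −1.362, i.e. 0.043 M.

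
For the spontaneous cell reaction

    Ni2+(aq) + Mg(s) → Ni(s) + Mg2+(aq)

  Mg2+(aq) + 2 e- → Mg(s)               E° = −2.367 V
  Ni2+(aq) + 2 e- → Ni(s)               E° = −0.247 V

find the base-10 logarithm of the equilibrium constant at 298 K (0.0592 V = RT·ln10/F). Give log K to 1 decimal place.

The Ni²⁺/Ni couple is reduced (cathode); E°cell = −0.247 − (−2.367) = +2.120 V with n = 2.
At equilibrium E = 0, so log K = nE°cell / 0.0592 = (2)(+2.120) / 0.0592 = 71.6.

log K = 71.6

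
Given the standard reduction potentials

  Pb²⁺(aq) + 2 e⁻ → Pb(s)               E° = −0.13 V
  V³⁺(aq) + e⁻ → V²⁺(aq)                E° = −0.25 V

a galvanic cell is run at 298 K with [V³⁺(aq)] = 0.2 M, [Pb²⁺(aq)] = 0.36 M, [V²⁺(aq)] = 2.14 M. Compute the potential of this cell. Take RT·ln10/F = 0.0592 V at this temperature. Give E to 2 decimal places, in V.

Since E°(Pb²⁺/Pb) > E°(V³⁺/V²⁺), Pb²⁺/Pb serves as the cathode.
E°cell = −0.13 − (−0.25) = +0.12 V, with n = 2 electrons transferred.
For the overall reaction Pb²⁺(aq) + 2 V²⁺(aq) → Pb(s) + 2 V³⁺(aq), Q = [V³⁺(aq)]^2 / ([Pb²⁺(aq)]·[V²⁺(aq)]^2) = 0.0243, giving log Q = −1.615.
Applying E = E° − (RT ln10/nF)·log Q gives +0.12 − (0.0592/2)(−1.615) = +0.17 V.

+0.17 V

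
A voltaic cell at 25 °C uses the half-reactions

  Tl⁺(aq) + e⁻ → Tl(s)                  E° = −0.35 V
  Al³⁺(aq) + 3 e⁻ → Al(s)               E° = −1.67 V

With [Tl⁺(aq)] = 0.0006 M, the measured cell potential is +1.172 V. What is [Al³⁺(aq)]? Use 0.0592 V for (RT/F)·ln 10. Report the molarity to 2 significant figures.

0.0068 M

The Tl⁺/Tl couple has the larger reduction potential, so it is the cathode: E°cell = −0.35 − (−1.67) = +1.32 V and n = 3.
Rearranging E = E° − (0.0592/n)·log Q gives log Q = 3(+1.32 − (+1.172))/0.0592 = 7.500.
For 3 Tl⁺(aq) + Al(s) → 3 Tl(s) + Al³⁺(aq), the reaction quotient is Q = [Al³⁺(aq)] / [Tl⁺(aq)]^3.
Isolating [Al³⁺(aq)] in Q = 10^{7.500} yields log [Al³⁺(aq)] = −2.166, i.e. 0.0068 M.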